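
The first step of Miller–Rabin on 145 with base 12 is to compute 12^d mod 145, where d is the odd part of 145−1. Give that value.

145 − 1 = 144 = 2^4 · 9, so d = 9.
12^1 ≡ 12 (mod 145)
12^2 ≡ 12^2 = 144 ≡ 144 (mod 145)
12^4 ≡ 144^2 = 20736 ≡ 1 (mod 145)
12^8 ≡ 1^2 = 1 ≡ 1 (mod 145)
9 = 8 + 1 in binary powers of 2.
So 12^9 ≡ 1 · 12 ≡ 12 (mod 145).
Squaring chain: 12 → 144 → 1 → 1; reaches −1, so base 12 does not prove 145 composite.

12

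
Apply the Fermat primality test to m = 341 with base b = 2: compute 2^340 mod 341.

2^1 ≡ 2 (mod 341)
2^2 ≡ 2^2 = 4 ≡ 4 (mod 341)
2^4 ≡ 4^2 = 16 ≡ 16 (mod 341)
2^8 ≡ 16^2 = 256 ≡ 256 (mod 341)
2^16 ≡ 256^2 = 65536 ≡ 64 (mod 341)
2^32 ≡ 64^2 = 4096 ≡ 4 (mod 341)
2^64 ≡ 4^2 = 16 ≡ 16 (mod 341)
2^128 ≡ 16^2 = 256 ≡ 256 (mod 341)
2^256 ≡ 256^2 = 65536 ≡ 64 (mod 341)
340 = 256 + 64 + 16 + 4 in binary powers of 2.
So 2^340 ≡ 64 · 16 · 64 · 16 ≡ 1 (mod 341).
Since the result is 1, base 2 gives no evidence that 341 is composite.

1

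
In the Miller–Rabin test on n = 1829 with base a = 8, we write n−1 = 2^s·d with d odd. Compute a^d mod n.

1829 − 1 = 1828 = 2^2 · 457, so d = 457.
8^1 ≡ 8 (mod 1829)
8^2 ≡ 8^2 = 64 ≡ 64 (mod 1829)
8^4 ≡ 64^2 = 4096 ≡ 438 (mod 1829)
8^8 ≡ 438^2 = 191844 ≡ 1628 (mod 1829)
8^16 ≡ 1628^2 = 2650384 ≡ 163 (mod 1829)
8^32 ≡ 163^2 = 26569 ≡ 963 (mod 1829)
8^64 ≡ 963^2 = 927369 ≡ 66 (mod 1829)
8^128 ≡ 66^2 = 4356 ≡ 698 (mod 1829)
8^256 ≡ 698^2 = 487204 ≡ 690 (mod 1829)
457 = 256 + 128 + 64 + 8 + 1 in binary powers of 2.
So 8^457 ≡ 690 · 698 · 66 · 1628 · 8 ≡ 157 (mod 1829).
Squaring chain: 157 → 872; never reaches −1, so base 8 is a Miller–Rabin witness that 1829 is composite.

157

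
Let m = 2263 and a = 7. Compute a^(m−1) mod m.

1287

7^1 ≡ 7 (mod 2263)
7^2 ≡ 7^2 = 49 ≡ 49 (mod 2263)
7^4 ≡ 49^2 = 2401 ≡ 138 (mod 2263)
7^8 ≡ 138^2 = 19044 ≡ 940 (mod 2263)
7^16 ≡ 940^2 = 883600 ≡ 1030 (mod 2263)
7^32 ≡ 1030^2 = 1060900 ≡ 1816 (mod 2263)
7^64 ≡ 1816^2 = 3297856 ≡ 665 (mod 2263)
7^128 ≡ 665^2 = 442225 ≡ 940 (mod 2263)
7^256 ≡ 940^2 = 883600 ≡ 1030 (mod 2263)
7^512 ≡ 1030^2 = 1060900 ≡ 1816 (mod 2263)
7^1024 ≡ 1816^2 = 3297856 ≡ 665 (mod 2263)
7^2048 ≡ 665^2 = 442225 ≡ 940 (mod 2263)
2262 = 2048 + 128 + 64 + 16 + 4 + 2 in binary powers of 2.
So 7^2262 ≡ 940 · 940 · 665 · 1030 · 138 · 49 ≡ 1287 (mod 2263).
Since 1287 ≠ 1, base 7 is a Fermat witness: 2263 is composite.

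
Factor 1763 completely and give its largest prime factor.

1763 = 41 · 43
43 is prime.
So 1763 = 41 · 43; the largest prime factor is 43.

43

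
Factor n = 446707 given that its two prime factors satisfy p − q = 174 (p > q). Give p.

Since p = q + 174, we have 446707 = q(q + 174), so q² + 174q − 446707 = 0.
Discriminant: 174² + 4·446707 = 30276 + 1786828 = 1817104; √1817104 = 1348.
q = (−174 + 1348)/2 = 587, and p = q + 174 = 761.
Check: 587 · 761 = 446707.

761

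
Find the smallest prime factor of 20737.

89

20737 is odd.
Digit sum 19, not divisible by 3.
Ends in 7: not divisible by 5.
7: 20737 = 7·2962 + 3
11: 20737 = 11·1885 + 2
13: 20737 = 13·1595 + 2
17: 20737 = 17·1219 + 14
19: 20737 = 19·1091 + 8
23: 20737 = 23·901 + 14
29: 20737 = 29·715 + 2
31: 20737 = 31·668 + 29
37: 20737 = 37·560 + 17
41: 20737 = 41·505 + 32
43: 20737 = 43·482 + 11
47: 20737 = 47·441 + 10
53: 20737 = 53·391 + 14
59: 20737 = 59·351 + 28
61: 20737 = 61·339 + 58
67: 20737 = 67·309 + 34
71: 20737 = 71·292 + 5
73: 20737 = 73·284 + 5
79: 20737 = 79·262 + 39
83: 20737 = 83·249 + 70
89: 20737 = 89·233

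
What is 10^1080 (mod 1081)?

10^1 ≡ 10 (mod 1081)
10^2 ≡ 10^2 = 100 ≡ 100 (mod 1081)
10^4 ≡ 100^2 = 10000 ≡ 271 (mod 1081)
10^8 ≡ 271^2 = 73441 ≡ 1014 (mod 1081)
10^16 ≡ 1014^2 = 1028196 ≡ 165 (mod 1081)
10^32 ≡ 165^2 = 27225 ≡ 200 (mod 1081)
10^64 ≡ 200^2 = 40000 ≡ 3 (mod 1081)
10^128 ≡ 3^2 = 9 ≡ 9 (mod 1081)
10^256 ≡ 9^2 = 81 ≡ 81 (mod 1081)
10^512 ≡ 81^2 = 6561 ≡ 75 (mod 1081)
10^1024 ≡ 75^2 = 5625 ≡ 220 (mod 1081)
1080 = 1024 + 32 + 16 + 8 in binary powers of 2.
So 10^1080 ≡ 220 · 200 · 165 · 1014 ≡ 813 (mod 1081).
Since 813 ≠ 1, base 10 is a Fermat witness: 1081 is composite.

813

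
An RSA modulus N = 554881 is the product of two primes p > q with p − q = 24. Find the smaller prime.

733

Since p = q + 24, we have 554881 = q(q + 24), so q² + 24q − 554881 = 0.
Discriminant: 24² + 4·554881 = 576 + 2219524 = 2220100; √2220100 = 1490.
q = (−24 + 1490)/2 = 733, and p = q + 24 = 757.
Check: 733 · 757 = 554881.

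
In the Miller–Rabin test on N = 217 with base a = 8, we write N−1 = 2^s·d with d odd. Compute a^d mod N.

217 − 1 = 216 = 2^3 · 27, so d = 27.
8^1 ≡ 8 (mod 217)
8^2 ≡ 8^2 = 64 ≡ 64 (mod 217)
8^4 ≡ 64^2 = 4096 ≡ 190 (mod 217)
8^8 ≡ 190^2 = 36100 ≡ 78 (mod 217)
8^16 ≡ 78^2 = 6084 ≡ 8 (mod 217)
27 = 16 + 8 + 2 + 1 in binary powers of 2.
So 8^27 ≡ 8 · 78 · 64 · 8 ≡ 64 (mod 217).
Squaring chain: 64 → 190 → 78; never reaches −1, so base 8 is a Miller–Rabin witness that 217 is composite.

64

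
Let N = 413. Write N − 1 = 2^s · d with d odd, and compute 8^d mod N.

413 − 1 = 412 = 2^2 · 103, so d = 103.
8^1 ≡ 8 (mod 413)
8^2 ≡ 8^2 = 64 ≡ 64 (mod 413)
8^4 ≡ 64^2 = 4096 ≡ 379 (mod 413)
8^8 ≡ 379^2 = 143641 ≡ 330 (mod 413)
8^16 ≡ 330^2 = 108900 ≡ 281 (mod 413)
8^32 ≡ 281^2 = 78961 ≡ 78 (mod 413)
8^64 ≡ 78^2 = 6084 ≡ 302 (mod 413)
103 = 64 + 32 + 4 + 2 + 1 in binary powers of 2.
So 8^103 ≡ 302 · 78 · 379 · 64 · 8 ≡ 309 (mod 413).
Squaring chain: 309 → 78; never reaches −1, so base 8 is a Miller–Rabin witness that 413 is composite.

309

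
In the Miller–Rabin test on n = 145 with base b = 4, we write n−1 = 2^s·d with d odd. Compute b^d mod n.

145 − 1 = 144 = 2^4 · 9, so d = 9.
4^1 ≡ 4 (mod 145)
4^2 ≡ 4^2 = 16 ≡ 16 (mod 145)
4^4 ≡ 16^2 = 256 ≡ 111 (mod 145)
4^8 ≡ 111^2 = 12321 ≡ 141 (mod 145)
9 = 8 + 1 in binary powers of 2.
So 4^9 ≡ 141 · 4 ≡ 129 (mod 145).
Squaring chain: 129 → 111 → 141 → 16; never reaches −1, so base 4 is a Miller–Rabin witness that 145 is composite.

129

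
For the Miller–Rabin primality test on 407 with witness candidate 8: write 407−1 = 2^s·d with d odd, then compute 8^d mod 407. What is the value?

407 − 1 = 406 = 2^1 · 203, so d = 203.
8^1 ≡ 8 (mod 407)
8^2 ≡ 8^2 = 64 ≡ 64 (mod 407)
8^4 ≡ 64^2 = 4096 ≡ 26 (mod 407)
8^8 ≡ 26^2 = 676 ≡ 269 (mod 407)
8^16 ≡ 269^2 = 72361 ≡ 322 (mod 407)
8^32 ≡ 322^2 = 103684 ≡ 306 (mod 407)
8^64 ≡ 306^2 = 93636 ≡ 26 (mod 407)
8^128 ≡ 26^2 = 676 ≡ 269 (mod 407)
203 = 128 + 64 + 8 + 2 + 1 in binary powers of 2.
So 8^203 ≡ 269 · 26 · 269 · 64 · 8 ≡ 347 (mod 407).
Squaring chain: 347; never reaches −1, so base 8 is a Miller–Rabin witness that 407 is composite.

347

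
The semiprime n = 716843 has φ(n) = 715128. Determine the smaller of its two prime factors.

719

φ(n) = (p−1)(q−1) = n − (p+q) + 1, so p + q = 716843 − 715128 + 1 = 1716.
p and q are the roots of t² − 1716t + 716843 = 0.
Discriminant: 1716² − 4·716843 = 2944656 − 2867372 = 77284; √77284 = 278.
q = (1716 − 278)/2 = 719, p = (1716 + 278)/2 = 997.
Check: 719 · 997 = 716843.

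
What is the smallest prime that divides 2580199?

53

2580199 is odd.
Digit sum 34, not divisible by 3.
Ends in 9: not divisible by 5.
7: 2580199 = 7·368599 + 6
11: 2580199 = 11·234563 + 6
13: 2580199 = 13·198476 + 11
17: 2580199 = 17·151776 + 7
19: 2580199 = 19·135799 + 18
23: 2580199 = 23·112182 + 13
29: 2580199 = 29·88972 + 11
31: 2580199 = 31·83232 + 7
37: 2580199 = 37·69735 + 4
41: 2580199 = 41·62931 + 28
43: 2580199 = 43·60004 + 27
47: 2580199 = 47·54897 + 40
53: 2580199 = 53·48683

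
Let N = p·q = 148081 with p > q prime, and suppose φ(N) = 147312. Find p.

φ(n) = (p−1)(q−1) = n − (p+q) + 1, so p + q = 148081 − 147312 + 1 = 770.
p and q are the roots of t² − 770t + 148081 = 0.
Discriminant: 770² − 4·148081 = 592900 − 592324 = 576; √576 = 24.
q = (770 − 24)/2 = 373, p = (770 + 24)/2 = 397.
Check: 373 · 397 = 148081.

397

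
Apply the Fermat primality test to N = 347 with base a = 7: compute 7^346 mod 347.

1

7^1 ≡ 7 (mod 347)
7^2 ≡ 7^2 = 49 ≡ 49 (mod 347)
7^4 ≡ 49^2 = 2401 ≡ 319 (mod 347)
7^8 ≡ 319^2 = 101761 ≡ 90 (mod 347)
7^16 ≡ 90^2 = 8100 ≡ 119 (mod 347)
7^32 ≡ 119^2 = 14161 ≡ 281 (mod 347)
7^64 ≡ 281^2 = 78961 ≡ 192 (mod 347)
7^128 ≡ 192^2 = 36864 ≡ 82 (mod 347)
7^256 ≡ 82^2 = 6724 ≡ 131 (mod 347)
346 = 256 + 64 + 16 + 8 + 2 in binary powers of 2.
So 7^346 ≡ 131 · 192 · 119 · 90 · 49 ≡ 1 (mod 347).
Since the result is 1, base 7 gives no evidence that 347 is composite.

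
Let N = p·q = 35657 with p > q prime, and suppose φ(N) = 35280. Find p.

197

φ(n) = (p−1)(q−1) = n − (p+q) + 1, so p + q = 35657 − 35280 + 1 = 378.
p and q are the roots of t² − 378t + 35657 = 0.
Discriminant: 378² − 4·35657 = 142884 − 142628 = 256; √256 = 16.
q = (378 − 16)/2 = 181, p = (378 + 16)/2 = 197.
Check: 181 · 197 = 35657.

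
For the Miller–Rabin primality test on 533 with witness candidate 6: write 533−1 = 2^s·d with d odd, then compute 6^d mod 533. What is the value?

533 − 1 = 532 = 2^2 · 133, so d = 133.
6^1 ≡ 6 (mod 533)
6^2 ≡ 6^2 = 36 ≡ 36 (mod 533)
6^4 ≡ 36^2 = 1296 ≡ 230 (mod 533)
6^8 ≡ 230^2 = 52900 ≡ 133 (mod 533)
6^16 ≡ 133^2 = 17689 ≡ 100 (mod 533)
6^32 ≡ 100^2 = 10000 ≡ 406 (mod 533)
6^64 ≡ 406^2 = 164836 ≡ 139 (mod 533)
6^128 ≡ 139^2 = 19321 ≡ 133 (mod 533)
133 = 128 + 4 + 1 in binary powers of 2.
So 6^133 ≡ 133 · 230 · 6 ≡ 188 (mod 533).
Squaring chain: 188 → 166; never reaches −1, so base 6 is a Miller–Rabin witness that 533 is composite.

188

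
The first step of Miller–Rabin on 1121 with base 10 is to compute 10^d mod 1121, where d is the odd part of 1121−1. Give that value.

876

1121 − 1 = 1120 = 2^5 · 35, so d = 35.
10^1 ≡ 10 (mod 1121)
10^2 ≡ 10^2 = 100 ≡ 100 (mod 1121)
10^4 ≡ 100^2 = 10000 ≡ 1032 (mod 1121)
10^8 ≡ 1032^2 = 1065024 ≡ 74 (mod 1121)
10^16 ≡ 74^2 = 5476 ≡ 992 (mod 1121)
10^32 ≡ 992^2 = 984064 ≡ 947 (mod 1121)
35 = 32 + 2 + 1 in binary powers of 2.
So 10^35 ≡ 947 · 100 · 10 ≡ 876 (mod 1121).
Squaring chain: 876 → 612 → 130 → 85 → 499; never reaches −1, so base 10 is a Miller–Rabin witness that 1121 is composite.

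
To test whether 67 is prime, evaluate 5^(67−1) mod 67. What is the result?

1

5^1 ≡ 5 (mod 67)
5^2 ≡ 5^2 = 25 ≡ 25 (mod 67)
5^4 ≡ 25^2 = 625 ≡ 22 (mod 67)
5^8 ≡ 22^2 = 484 ≡ 15 (mod 67)
5^16 ≡ 15^2 = 225 ≡ 24 (mod 67)
5^32 ≡ 24^2 = 576 ≡ 40 (mod 67)
5^64 ≡ 40^2 = 1600 ≡ 59 (mod 67)
66 = 64 + 2 in binary powers of 2.
So 5^66 ≡ 59 · 25 ≡ 1 (mod 67).
Since the result is 1, base 5 gives no evidence that 67 is composite.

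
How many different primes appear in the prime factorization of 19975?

3

19975 = 5^2 · 799
799 = 17 · 47
19975 = 5^2 · 17 · 47, which has 3 distinct prime factors.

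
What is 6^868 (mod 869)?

6^1 ≡ 6 (mod 869)
6^2 ≡ 6^2 = 36 ≡ 36 (mod 869)
6^4 ≡ 36^2 = 1296 ≡ 427 (mod 869)
6^8 ≡ 427^2 = 182329 ≡ 708 (mod 869)
6^16 ≡ 708^2 = 501264 ≡ 720 (mod 869)
6^32 ≡ 720^2 = 518400 ≡ 476 (mod 869)
6^64 ≡ 476^2 = 226576 ≡ 636 (mod 869)
6^128 ≡ 636^2 = 404496 ≡ 411 (mod 869)
6^256 ≡ 411^2 = 168921 ≡ 335 (mod 869)
6^512 ≡ 335^2 = 112225 ≡ 124 (mod 869)
868 = 512 + 256 + 64 + 32 + 4 in binary powers of 2.
So 6^868 ≡ 124 · 335 · 636 · 476 · 427 ≡ 840 (mod 869).
Since 840 ≠ 1, base 6 is a Fermat witness: 869 is composite.

840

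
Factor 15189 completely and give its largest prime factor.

83

15189 = 3 · 5063
5063 = 61 · 83
83 is prime.
So 15189 = 3 · 61 · 83; the largest prime factor is 83.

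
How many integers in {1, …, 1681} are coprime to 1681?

1640

Factor: 1681 = 41^2.
φ(1681) = 41^1·(41−1) = 1640.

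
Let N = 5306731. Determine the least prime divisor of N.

5306731 is odd.
Digit sum 25, not divisible by 3.
Ends in 1: not divisible by 5.
7: 5306731 = 7·758104 + 3
11: 5306731 = 11·482430 + 1
13: 5306731 = 13·408210 + 1
17: 5306731 = 17·312160 + 11
19: 5306731 = 19·279301 + 12
23: 5306731 = 23·230727 + 10
29: 5306731 = 29·182990 + 21
31: 5306731 = 31·171184 + 27
37: 5306731 = 37·143425 + 6
41: 5306731 = 41·129432 + 19
43: 5306731 = 43·123412 + 15
47: 5306731 = 47·112909 + 8
53: 5306731 = 53·100127

53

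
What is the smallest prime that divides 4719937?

4719937 is odd.
Digit sum 40, not divisible by 3.
Ends in 7: not divisible by 5.
7: 4719937 = 7·674276 + 5
11: 4719937 = 11·429085 + 2
13: 4719937 = 13·363072 + 1
17: 4719937 = 17·277643 + 6
19: 4719937 = 19·248417 + 14
23: 4719937 = 23·205214 + 15
29: 4719937 = 29·162756 + 13
31: 4719937 = 31·152256 + 1
37: 4719937 = 37·127565 + 32
41: 4719937 = 41·115120 + 17
43: 4719937 = 43·109765 + 42
47: 4719937 = 47·100424 + 9
53: 4719937 = 53·89055 + 22
59: 4719937 = 59·79998 + 55
61: 4719937 = 61·77376 + 1
67: 4719937 = 67·70446 + 55
71: 4719937 = 71·66477 + 70
73: 4719937 = 73·64656 + 49
79: 4719937 = 79·59746 + 3
83: 4719937 = 83·56866 + 59
89: 4719937 = 89·53033

89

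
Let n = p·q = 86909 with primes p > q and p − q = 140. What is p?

373

Since p = q + 140, we have 86909 = q(q + 140), so q² + 140q − 86909 = 0.
Discriminant: 140² + 4·86909 = 19600 + 347636 = 367236; √367236 = 606.
q = (−140 + 606)/2 = 233, and p = q + 140 = 373.
Check: 233 · 373 = 86909.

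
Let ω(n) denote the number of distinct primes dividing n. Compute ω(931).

931 = 7^2 · 19
931 = 7^2 · 19, which has 2 distinct prime factors.

2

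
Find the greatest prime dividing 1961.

1961 = 37 · 53
53 is prime.
So 1961 = 37 · 53; the largest prime factor is 53.

53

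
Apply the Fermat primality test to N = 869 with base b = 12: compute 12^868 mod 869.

166

12^1 ≡ 12 (mod 869)
12^2 ≡ 12^2 = 144 ≡ 144 (mod 869)
12^4 ≡ 144^2 = 20736 ≡ 749 (mod 869)
12^8 ≡ 749^2 = 561001 ≡ 496 (mod 869)
12^16 ≡ 496^2 = 246016 ≡ 89 (mod 869)
12^32 ≡ 89^2 = 7921 ≡ 100 (mod 869)
12^64 ≡ 100^2 = 10000 ≡ 441 (mod 869)
12^128 ≡ 441^2 = 194481 ≡ 694 (mod 869)
12^256 ≡ 694^2 = 481636 ≡ 210 (mod 869)
12^512 ≡ 210^2 = 44100 ≡ 650 (mod 869)
868 = 512 + 256 + 64 + 32 + 4 in binary powers of 2.
So 12^868 ≡ 650 · 210 · 441 · 100 · 749 ≡ 166 (mod 869).
Since 166 ≠ 1, base 12 is a Fermat witness: 869 is composite.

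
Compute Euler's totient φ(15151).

14904

Factor: 15151 = 109 · 139.
φ(15151) = (109−1) · (139−1) = 108 · 138 = 14904.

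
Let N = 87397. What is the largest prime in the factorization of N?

97

87397 = 17 · 5141
5141 = 53 · 97
97 is prime.
So 87397 = 17 · 53 · 97; the largest prime factor is 97.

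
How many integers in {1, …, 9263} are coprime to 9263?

Factor: 9263 = 59 · 157.
φ(9263) = (59−1) · (157−1) = 58 · 156 = 9048.

9048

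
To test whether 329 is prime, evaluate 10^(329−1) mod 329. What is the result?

10^1 ≡ 10 (mod 329)
10^2 ≡ 10^2 = 100 ≡ 100 (mod 329)
10^4 ≡ 100^2 = 10000 ≡ 130 (mod 329)
10^8 ≡ 130^2 = 16900 ≡ 121 (mod 329)
10^16 ≡ 121^2 = 14641 ≡ 165 (mod 329)
10^32 ≡ 165^2 = 27225 ≡ 247 (mod 329)
10^64 ≡ 247^2 = 61009 ≡ 144 (mod 329)
10^128 ≡ 144^2 = 20736 ≡ 9 (mod 329)
10^256 ≡ 9^2 = 81 ≡ 81 (mod 329)
328 = 256 + 64 + 8 in binary powers of 2.
So 10^328 ≡ 81 · 144 · 121 ≡ 263 (mod 329).
Since 263 ≠ 1, base 10 is a Fermat witness: 329 is composite.

263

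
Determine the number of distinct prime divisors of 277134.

277134 = 2 · 138567
138567 = 3 · 46189
46189 = 11 · 4199
4199 = 13 · 323
323 = 17 · 19
277134 = 2 · 3 · 11 · 13 · 17 · 19, which has 6 distinct prime factors.

6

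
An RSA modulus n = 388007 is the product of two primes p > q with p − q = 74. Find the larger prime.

Since p = q + 74, we have 388007 = q(q + 74), so q² + 74q − 388007 = 0.
Discriminant: 74² + 4·388007 = 5476 + 1552028 = 1557504; √1557504 = 1248.
q = (−74 + 1248)/2 = 587, and p = q + 74 = 661.
Check: 587 · 661 = 388007.

661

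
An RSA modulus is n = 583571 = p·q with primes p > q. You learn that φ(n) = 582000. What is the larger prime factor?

971

φ(n) = (p−1)(q−1) = n − (p+q) + 1, so p + q = 583571 − 582000 + 1 = 1572.
p and q are the roots of t² − 1572t + 583571 = 0.
Discriminant: 1572² − 4·583571 = 2471184 − 2334284 = 136900; √136900 = 370.
q = (1572 − 370)/2 = 601, p = (1572 + 370)/2 = 971.
Check: 601 · 971 = 583571.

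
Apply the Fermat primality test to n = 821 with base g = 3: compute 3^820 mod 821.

3^1 ≡ 3 (mod 821)
3^2 ≡ 3^2 = 9 ≡ 9 (mod 821)
3^4 ≡ 9^2 = 81 ≡ 81 (mod 821)
3^8 ≡ 81^2 = 6561 ≡ 814 (mod 821)
3^16 ≡ 814^2 = 662596 ≡ 49 (mod 821)
3^32 ≡ 49^2 = 2401 ≡ 759 (mod 821)
3^64 ≡ 759^2 = 576081 ≡ 560 (mod 821)
3^128 ≡ 560^2 = 313600 ≡ 799 (mod 821)
3^256 ≡ 799^2 = 638401 ≡ 484 (mod 821)
3^512 ≡ 484^2 = 234256 ≡ 271 (mod 821)
820 = 512 + 256 + 32 + 16 + 4 in binary powers of 2.
So 3^820 ≡ 271 · 484 · 759 · 49 · 81 ≡ 1 (mod 821).
Since the result is 1, base 3 gives no evidence that 821 is composite.

1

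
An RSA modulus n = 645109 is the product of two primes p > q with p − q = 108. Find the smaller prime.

751

Since p = q + 108, we have 645109 = q(q + 108), so q² + 108q − 645109 = 0.
Discriminant: 108² + 4·645109 = 11664 + 2580436 = 2592100; √2592100 = 1610.
q = (−108 + 1610)/2 = 751, and p = q + 108 = 859.
Check: 751 · 859 = 645109.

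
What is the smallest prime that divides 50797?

79

50797 is odd.
Digit sum 28, not divisible by 3.
Ends in 7: not divisible by 5.
7: 50797 = 7·7256 + 5
11: 50797 = 11·4617 + 10
13: 50797 = 13·3907 + 6
17: 50797 = 17·2988 + 1
19: 50797 = 19·2673 + 10
23: 50797 = 23·2208 + 13
29: 50797 = 29·1751 + 18
31: 50797 = 31·1638 + 19
37: 50797 = 37·1372 + 33
41: 50797 = 41·1238 + 39
43: 50797 = 43·1181 + 14
47: 50797 = 47·1080 + 37
53: 50797 = 53·958 + 23
59: 50797 = 59·860 + 57
61: 50797 = 61·832 + 45
67: 50797 = 67·758 + 11
71: 50797 = 71·715 + 32
73: 50797 = 73·695 + 62
79: 50797 = 79·643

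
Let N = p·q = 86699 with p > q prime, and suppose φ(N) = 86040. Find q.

181

φ(n) = (p−1)(q−1) = n − (p+q) + 1, so p + q = 86699 − 86040 + 1 = 660.
p and q are the roots of t² − 660t + 86699 = 0.
Discriminant: 660² − 4·86699 = 435600 − 346796 = 88804; √88804 = 298.
q = (660 − 298)/2 = 181, p = (660 + 298)/2 = 479.
Check: 181 · 479 = 86699.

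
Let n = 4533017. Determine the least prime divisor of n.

4533017 is odd.
Digit sum 23, not divisible by 3.
Ends in 7: not divisible by 5.
7: 4533017 = 7·647573 + 6
11: 4533017 = 11·412092 + 5
13: 4533017 = 13·348693 + 8
17: 4533017 = 17·266648 + 1
19: 4533017 = 19·238579 + 16
23: 4533017 = 23·197087 + 16
29: 4533017 = 29·156310 + 27
31: 4533017 = 31·146226 + 11
37: 4533017 = 37·122513 + 36
41: 4533017 = 41·110561 + 16
43: 4533017 = 43·105419

43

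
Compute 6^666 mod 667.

81

6^1 ≡ 6 (mod 667)
6^2 ≡ 6^2 = 36 ≡ 36 (mod 667)
6^4 ≡ 36^2 = 1296 ≡ 629 (mod 667)
6^8 ≡ 629^2 = 395641 ≡ 110 (mod 667)
6^16 ≡ 110^2 = 12100 ≡ 94 (mod 667)
6^32 ≡ 94^2 = 8836 ≡ 165 (mod 667)
6^64 ≡ 165^2 = 27225 ≡ 545 (mod 667)
6^128 ≡ 545^2 = 297025 ≡ 210 (mod 667)
6^256 ≡ 210^2 = 44100 ≡ 78 (mod 667)
6^512 ≡ 78^2 = 6084 ≡ 81 (mod 667)
666 = 512 + 128 + 16 + 8 + 2 in binary powers of 2.
So 6^666 ≡ 81 · 210 · 94 · 110 · 36 ≡ 81 (mod 667).
Since 81 ≠ 1, base 6 is a Fermat witness: 667 is composite.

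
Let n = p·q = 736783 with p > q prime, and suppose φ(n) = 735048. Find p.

φ(n) = (p−1)(q−1) = n − (p+q) + 1, so p + q = 736783 − 735048 + 1 = 1736.
p and q are the roots of t² − 1736t + 736783 = 0.
Discriminant: 1736² − 4·736783 = 3013696 − 2947132 = 66564; √66564 = 258.
q = (1736 − 258)/2 = 739, p = (1736 + 258)/2 = 997.
Check: 739 · 997 = 736783.

997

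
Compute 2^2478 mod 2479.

1935

2^1 ≡ 2 (mod 2479)
2^2 ≡ 2^2 = 4 ≡ 4 (mod 2479)
2^4 ≡ 4^2 = 16 ≡ 16 (mod 2479)
2^8 ≡ 16^2 = 256 ≡ 256 (mod 2479)
2^16 ≡ 256^2 = 65536 ≡ 1082 (mod 2479)
2^32 ≡ 1082^2 = 1170724 ≡ 636 (mod 2479)
2^64 ≡ 636^2 = 404496 ≡ 419 (mod 2479)
2^128 ≡ 419^2 = 175561 ≡ 2031 (mod 2479)
2^256 ≡ 2031^2 = 4124961 ≡ 2384 (mod 2479)
2^512 ≡ 2384^2 = 5683456 ≡ 1588 (mod 2479)
2^1024 ≡ 1588^2 = 2521744 ≡ 601 (mod 2479)
2^2048 ≡ 601^2 = 361201 ≡ 1746 (mod 2479)
2478 = 2048 + 256 + 128 + 32 + 8 + 4 + 2 in binary powers of 2.
So 2^2478 ≡ 1746 · 2384 · 2031 · 636 · 256 · 16 · 4 ≡ 1935 (mod 2479).
Since 1935 ≠ 1, base 2 is a Fermat witness: 2479 is composite.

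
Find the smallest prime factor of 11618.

2

11618 is even: 2 divides it.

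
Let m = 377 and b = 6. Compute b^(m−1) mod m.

373

6^1 ≡ 6 (mod 377)
6^2 ≡ 6^2 = 36 ≡ 36 (mod 377)
6^4 ≡ 36^2 = 1296 ≡ 165 (mod 377)
6^8 ≡ 165^2 = 27225 ≡ 81 (mod 377)
6^16 ≡ 81^2 = 6561 ≡ 152 (mod 377)
6^32 ≡ 152^2 = 23104 ≡ 107 (mod 377)
6^64 ≡ 107^2 = 11449 ≡ 139 (mod 377)
6^128 ≡ 139^2 = 19321 ≡ 94 (mod 377)
6^256 ≡ 94^2 = 8836 ≡ 165 (mod 377)
376 = 256 + 64 + 32 + 16 + 8 in binary powers of 2.
So 6^376 ≡ 165 · 139 · 107 · 152 · 81 ≡ 373 (mod 377).
Since 373 ≠ 1, base 6 is a Fermat witness: 377 is composite.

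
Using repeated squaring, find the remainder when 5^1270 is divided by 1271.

5^1 ≡ 5 (mod 1271)
5^2 ≡ 5^2 = 25 ≡ 25 (mod 1271)
5^4 ≡ 25^2 = 625 ≡ 625 (mod 1271)
5^8 ≡ 625^2 = 390625 ≡ 428 (mod 1271)
5^16 ≡ 428^2 = 183184 ≡ 160 (mod 1271)
5^32 ≡ 160^2 = 25600 ≡ 180 (mod 1271)
5^64 ≡ 180^2 = 32400 ≡ 625 (mod 1271)
5^128 ≡ 625^2 = 390625 ≡ 428 (mod 1271)
5^256 ≡ 428^2 = 183184 ≡ 160 (mod 1271)
5^512 ≡ 160^2 = 25600 ≡ 180 (mod 1271)
5^1024 ≡ 180^2 = 32400 ≡ 625 (mod 1271)
1270 = 1024 + 128 + 64 + 32 + 16 + 4 + 2 in binary powers of 2.
So 5^1270 ≡ 625 · 428 · 625 · 180 · 160 · 625 · 25 ≡ 532 (mod 1271).
Since 532 ≠ 1, base 5 is a Fermat witness: 1271 is composite.

532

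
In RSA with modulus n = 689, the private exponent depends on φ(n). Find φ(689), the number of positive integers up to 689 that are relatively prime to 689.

Factor: 689 = 13 · 53.
φ(689) = (13−1) · (53−1) = 12 · 52 = 624.

624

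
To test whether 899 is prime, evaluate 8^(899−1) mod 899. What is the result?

8^1 ≡ 8 (mod 899)
8^2 ≡ 8^2 = 64 ≡ 64 (mod 899)
8^4 ≡ 64^2 = 4096 ≡ 500 (mod 899)
8^8 ≡ 500^2 = 250000 ≡ 78 (mod 899)
8^16 ≡ 78^2 = 6084 ≡ 690 (mod 899)
8^32 ≡ 690^2 = 476100 ≡ 529 (mod 899)
8^64 ≡ 529^2 = 279841 ≡ 252 (mod 899)
8^128 ≡ 252^2 = 63504 ≡ 574 (mod 899)
8^256 ≡ 574^2 = 329476 ≡ 442 (mod 899)
8^512 ≡ 442^2 = 195364 ≡ 281 (mod 899)
898 = 512 + 256 + 128 + 2 in binary powers of 2.
So 8^898 ≡ 281 · 442 · 574 · 64 ≡ 760 (mod 899).
Since 760 ≠ 1, base 8 is a Fermat witness: 899 is composite.

760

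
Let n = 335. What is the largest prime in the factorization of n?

67

335 = 5 · 67
67 is prime.
So 335 = 5 · 67; the largest prime factor is 67.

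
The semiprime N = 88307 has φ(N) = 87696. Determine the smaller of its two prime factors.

φ(n) = (p−1)(q−1) = n − (p+q) + 1, so p + q = 88307 − 87696 + 1 = 612.
p and q are the roots of t² − 612t + 88307 = 0.
Discriminant: 612² − 4·88307 = 374544 − 353228 = 21316; √21316 = 146.
q = (612 − 146)/2 = 233, p = (612 + 146)/2 = 379.
Check: 233 · 379 = 88307.

233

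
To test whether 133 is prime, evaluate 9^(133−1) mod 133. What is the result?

9^1 ≡ 9 (mod 133)
9^2 ≡ 9^2 = 81 ≡ 81 (mod 133)
9^4 ≡ 81^2 = 6561 ≡ 44 (mod 133)
9^8 ≡ 44^2 = 1936 ≡ 74 (mod 133)
9^16 ≡ 74^2 = 5476 ≡ 23 (mod 133)
9^32 ≡ 23^2 = 529 ≡ 130 (mod 133)
9^64 ≡ 130^2 = 16900 ≡ 9 (mod 133)
9^128 ≡ 9^2 = 81 ≡ 81 (mod 133)
132 = 128 + 4 in binary powers of 2.
So 9^132 ≡ 81 · 44 ≡ 106 (mod 133).
Since 106 ≠ 1, base 9 is a Fermat witness: 133 is composite.

106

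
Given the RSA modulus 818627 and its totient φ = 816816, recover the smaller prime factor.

859

φ(n) = (p−1)(q−1) = n − (p+q) + 1, so p + q = 818627 − 816816 + 1 = 1812.
p and q are the roots of t² − 1812t + 818627 = 0.
Discriminant: 1812² − 4·818627 = 3283344 − 3274508 = 8836; √8836 = 94.
q = (1812 − 94)/2 = 859, p = (1812 + 94)/2 = 953.
Check: 859 · 953 = 818627.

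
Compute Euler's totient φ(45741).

29952

Factor: 45741 = 3 · 79 · 193.
φ(45741) = (3−1) · (79−1) · (193−1) = 2 · 78 · 192 = 29952.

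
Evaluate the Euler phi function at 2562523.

Factor: 2562523 = 79 · 163 · 199.
φ(2562523) = (79−1) · (163−1) · (199−1) = 78 · 162 · 198 = 2501928.

2501928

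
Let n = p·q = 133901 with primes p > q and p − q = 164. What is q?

293

Since p = q + 164, we have 133901 = q(q + 164), so q² + 164q − 133901 = 0.
Discriminant: 164² + 4·133901 = 26896 + 535604 = 562500; √562500 = 750.
q = (−164 + 750)/2 = 293, and p = q + 164 = 457.
Check: 293 · 457 = 133901.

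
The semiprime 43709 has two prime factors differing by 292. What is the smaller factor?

Since p = q + 292, we have 43709 = q(q + 292), so q² + 292q − 43709 = 0.
Discriminant: 292² + 4·43709 = 85264 + 174836 = 260100; √260100 = 510.
q = (−292 + 510)/2 = 109, and p = q + 292 = 401.
Check: 109 · 401 = 43709.

109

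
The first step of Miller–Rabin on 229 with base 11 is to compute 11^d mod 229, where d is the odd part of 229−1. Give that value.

228

229 − 1 = 228 = 2^2 · 57, so d = 57.
11^1 ≡ 11 (mod 229)
11^2 ≡ 11^2 = 121 ≡ 121 (mod 229)
11^4 ≡ 121^2 = 14641 ≡ 214 (mod 229)
11^8 ≡ 214^2 = 45796 ≡ 225 (mod 229)
11^16 ≡ 225^2 = 50625 ≡ 16 (mod 229)
11^32 ≡ 16^2 = 256 ≡ 27 (mod 229)
57 = 32 + 16 + 8 + 1 in binary powers of 2.
So 11^57 ≡ 27 · 16 · 225 · 11 ≡ 228 (mod 229).
Since 11^d ≡ 228 (mod 229), base 11 does not prove 229 composite.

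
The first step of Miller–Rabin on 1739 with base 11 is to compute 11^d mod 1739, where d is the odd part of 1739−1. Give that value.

1739 − 1 = 1738 = 2^1 · 869, so d = 869.
11^1 ≡ 11 (mod 1739)
11^2 ≡ 11^2 = 121 ≡ 121 (mod 1739)
11^4 ≡ 121^2 = 14641 ≡ 729 (mod 1739)
11^8 ≡ 729^2 = 531441 ≡ 1046 (mod 1739)
11^16 ≡ 1046^2 = 1094116 ≡ 285 (mod 1739)
11^32 ≡ 285^2 = 81225 ≡ 1231 (mod 1739)
11^64 ≡ 1231^2 = 1515361 ≡ 692 (mod 1739)
11^128 ≡ 692^2 = 478864 ≡ 639 (mod 1739)
11^256 ≡ 639^2 = 408321 ≡ 1395 (mod 1739)
11^512 ≡ 1395^2 = 1946025 ≡ 84 (mod 1739)
869 = 512 + 256 + 64 + 32 + 4 + 1 in binary powers of 2.
So 11^869 ≡ 84 · 1395 · 692 · 1231 · 729 · 11 ≡ 1470 (mod 1739).
Squaring chain: 1470; never reaches −1, so base 11 is a Miller–Rabin witness that 1739 is composite.

1470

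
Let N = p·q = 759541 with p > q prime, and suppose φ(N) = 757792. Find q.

797

φ(n) = (p−1)(q−1) = n − (p+q) + 1, so p + q = 759541 − 757792 + 1 = 1750.
p and q are the roots of t² − 1750t + 759541 = 0.
Discriminant: 1750² − 4·759541 = 3062500 − 3038164 = 24336; √24336 = 156.
q = (1750 − 156)/2 = 797, p = (1750 + 156)/2 = 953.
Check: 797 · 953 = 759541.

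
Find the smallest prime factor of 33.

33 is odd.
Digit sum 6, divisible by 3.

3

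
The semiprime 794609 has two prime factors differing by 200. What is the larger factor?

997

Since p = q + 200, we have 794609 = q(q + 200), so q² + 200q − 794609 = 0.
Discriminant: 200² + 4·794609 = 40000 + 3178436 = 3218436; √3218436 = 1794.
q = (−200 + 1794)/2 = 797, and p = q + 200 = 997.
Check: 797 · 997 = 794609.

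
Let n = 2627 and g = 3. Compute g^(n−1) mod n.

1920

3^1 ≡ 3 (mod 2627)
3^2 ≡ 3^2 = 9 ≡ 9 (mod 2627)
3^4 ≡ 9^2 = 81 ≡ 81 (mod 2627)
3^8 ≡ 81^2 = 6561 ≡ 1307 (mod 2627)
3^16 ≡ 1307^2 = 1708249 ≡ 699 (mod 2627)
3^32 ≡ 699^2 = 488601 ≡ 2606 (mod 2627)
3^64 ≡ 2606^2 = 6791236 ≡ 441 (mod 2627)
3^128 ≡ 441^2 = 194481 ≡ 83 (mod 2627)
3^256 ≡ 83^2 = 6889 ≡ 1635 (mod 2627)
3^512 ≡ 1635^2 = 2673225 ≡ 1566 (mod 2627)
3^1024 ≡ 1566^2 = 2452356 ≡ 1365 (mod 2627)
3^2048 ≡ 1365^2 = 1863225 ≡ 682 (mod 2627)
2626 = 2048 + 512 + 64 + 2 in binary powers of 2.
So 3^2626 ≡ 682 · 1566 · 441 · 9 ≡ 1920 (mod 2627).
Since 1920 ≠ 1, base 3 is a Fermat witness: 2627 is composite.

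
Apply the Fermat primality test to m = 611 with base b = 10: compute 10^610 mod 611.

10^1 ≡ 10 (mod 611)
10^2 ≡ 10^2 = 100 ≡ 100 (mod 611)
10^4 ≡ 100^2 = 10000 ≡ 224 (mod 611)
10^8 ≡ 224^2 = 50176 ≡ 74 (mod 611)
10^16 ≡ 74^2 = 5476 ≡ 588 (mod 611)
10^32 ≡ 588^2 = 345744 ≡ 529 (mod 611)
10^64 ≡ 529^2 = 279841 ≡ 3 (mod 611)
10^128 ≡ 3^2 = 9 ≡ 9 (mod 611)
10^256 ≡ 9^2 = 81 ≡ 81 (mod 611)
10^512 ≡ 81^2 = 6561 ≡ 451 (mod 611)
610 = 512 + 64 + 32 + 2 in binary powers of 2.
So 10^610 ≡ 451 · 3 · 529 · 100 ≡ 549 (mod 611).
Since 549 ≠ 1, base 10 is a Fermat witness: 611 is composite.

549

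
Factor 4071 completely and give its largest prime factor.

59

4071 = 3 · 1357
1357 = 23 · 59
59 is prime.
So 4071 = 3 · 23 · 59; the largest prime factor is 59.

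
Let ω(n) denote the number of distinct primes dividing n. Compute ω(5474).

5474 = 2 · 2737
2737 = 7 · 391
391 = 17 · 23
5474 = 2 · 7 · 17 · 23, which has 4 distinct prime factors.

4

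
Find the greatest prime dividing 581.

581 = 7 · 83
83 is prime.
So 581 = 7 · 83; the largest prime factor is 83.

83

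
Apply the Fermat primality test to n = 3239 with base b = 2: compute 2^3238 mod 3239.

2^1 ≡ 2 (mod 3239)
2^2 ≡ 2^2 = 4 ≡ 4 (mod 3239)
2^4 ≡ 4^2 = 16 ≡ 16 (mod 3239)
2^8 ≡ 16^2 = 256 ≡ 256 (mod 3239)
2^16 ≡ 256^2 = 65536 ≡ 756 (mod 3239)
2^32 ≡ 756^2 = 571536 ≡ 1472 (mod 3239)
2^64 ≡ 1472^2 = 2166784 ≡ 3132 (mod 3239)
2^128 ≡ 3132^2 = 9809424 ≡ 1732 (mod 3239)
2^256 ≡ 1732^2 = 2999824 ≡ 510 (mod 3239)
2^512 ≡ 510^2 = 260100 ≡ 980 (mod 3239)
2^1024 ≡ 980^2 = 960400 ≡ 1656 (mod 3239)
2^2048 ≡ 1656^2 = 2742336 ≡ 2142 (mod 3239)
3238 = 2048 + 1024 + 128 + 32 + 4 + 2 in binary powers of 2.
So 2^3238 ≡ 2142 · 1656 · 1732 · 1472 · 16 · 4 ≡ 318 (mod 3239).
Since 318 ≠ 1, base 2 is a Fermat witness: 3239 is composite.

318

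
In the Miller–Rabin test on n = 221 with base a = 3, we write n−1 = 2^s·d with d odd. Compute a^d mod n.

221 − 1 = 220 = 2^2 · 55, so d = 55.
3^1 ≡ 3 (mod 221)
3^2 ≡ 3^2 = 9 ≡ 9 (mod 221)
3^4 ≡ 9^2 = 81 ≡ 81 (mod 221)
3^8 ≡ 81^2 = 6561 ≡ 152 (mod 221)
3^16 ≡ 152^2 = 23104 ≡ 120 (mod 221)
3^32 ≡ 120^2 = 14400 ≡ 35 (mod 221)
55 = 32 + 16 + 4 + 2 + 1 in binary powers of 2.
So 3^55 ≡ 35 · 120 · 81 · 9 · 3 ≡ 198 (mod 221).
Squaring chain: 198 → 87; never reaches −1, so base 3 is a Miller–Rabin witness that 221 is composite.

198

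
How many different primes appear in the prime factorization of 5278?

5278 = 2 · 2639
2639 = 7 · 377
377 = 13 · 29
5278 = 2 · 7 · 13 · 29, which has 4 distinct prime factors.

4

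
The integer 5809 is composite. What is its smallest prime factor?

37

5809 is odd.
Digit sum 22, not divisible by 3.
Ends in 9: not divisible by 5.
7: 5809 = 7·829 + 6
11: 5809 = 11·528 + 1
13: 5809 = 13·446 + 11
17: 5809 = 17·341 + 12
19: 5809 = 19·305 + 14
23: 5809 = 23·252 + 13
29: 5809 = 29·200 + 9
31: 5809 = 31·187 + 12
37: 5809 = 37·157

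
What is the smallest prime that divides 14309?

41

14309 is odd.
Digit sum 17, not divisible by 3.
Ends in 9: not divisible by 5.
7: 14309 = 7·2044 + 1
11: 14309 = 11·1300 + 9
13: 14309 = 13·1100 + 9
17: 14309 = 17·841 + 12
19: 14309 = 19·753 + 2
23: 14309 = 23·622 + 3
29: 14309 = 29·493 + 12
31: 14309 = 31·461 + 18
37: 14309 = 37·386 + 27
41: 14309 = 41·349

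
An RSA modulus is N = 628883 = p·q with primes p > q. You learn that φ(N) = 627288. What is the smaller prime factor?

709

φ(n) = (p−1)(q−1) = n − (p+q) + 1, so p + q = 628883 − 627288 + 1 = 1596.
p and q are the roots of t² − 1596t + 628883 = 0.
Discriminant: 1596² − 4·628883 = 2547216 − 2515532 = 31684; √31684 = 178.
q = (1596 − 178)/2 = 709, p = (1596 + 178)/2 = 887.
Check: 709 · 887 = 628883.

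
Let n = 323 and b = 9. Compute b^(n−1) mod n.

9^1 ≡ 9 (mod 323)
9^2 ≡ 9^2 = 81 ≡ 81 (mod 323)
9^4 ≡ 81^2 = 6561 ≡ 101 (mod 323)
9^8 ≡ 101^2 = 10201 ≡ 188 (mod 323)
9^16 ≡ 188^2 = 35344 ≡ 137 (mod 323)
9^32 ≡ 137^2 = 18769 ≡ 35 (mod 323)
9^64 ≡ 35^2 = 1225 ≡ 256 (mod 323)
9^128 ≡ 256^2 = 65536 ≡ 290 (mod 323)
9^256 ≡ 290^2 = 84100 ≡ 120 (mod 323)
322 = 256 + 64 + 2 in binary powers of 2.
So 9^322 ≡ 120 · 256 · 81 ≡ 251 (mod 323).
Since 251 ≠ 1, base 9 is a Fermat witness: 323 is composite.

251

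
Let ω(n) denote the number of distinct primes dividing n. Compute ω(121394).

121394 = 2 · 60697
60697 = 7 · 8671
8671 = 13 · 667
667 = 23 · 29
121394 = 2 · 7 · 13 · 23 · 29, which has 5 distinct prime factors.

5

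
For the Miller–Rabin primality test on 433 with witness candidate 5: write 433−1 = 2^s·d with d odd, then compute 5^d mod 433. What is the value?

433 − 1 = 432 = 2^4 · 27, so d = 27.
5^1 ≡ 5 (mod 433)
5^2 ≡ 5^2 = 25 ≡ 25 (mod 433)
5^4 ≡ 25^2 = 625 ≡ 192 (mod 433)
5^8 ≡ 192^2 = 36864 ≡ 59 (mod 433)
5^16 ≡ 59^2 = 3481 ≡ 17 (mod 433)
27 = 16 + 8 + 2 + 1 in binary powers of 2.
So 5^27 ≡ 17 · 59 · 25 · 5 ≡ 238 (mod 433).
Squaring chain: 238 → 354 → 179 → 432; reaches −1, so base 5 does not prove 433 composite.

238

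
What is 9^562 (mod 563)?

1

9^1 ≡ 9 (mod 563)
9^2 ≡ 9^2 = 81 ≡ 81 (mod 563)
9^4 ≡ 81^2 = 6561 ≡ 368 (mod 563)
9^8 ≡ 368^2 = 135424 ≡ 304 (mod 563)
9^16 ≡ 304^2 = 92416 ≡ 84 (mod 563)
9^32 ≡ 84^2 = 7056 ≡ 300 (mod 563)
9^64 ≡ 300^2 = 90000 ≡ 483 (mod 563)
9^128 ≡ 483^2 = 233289 ≡ 207 (mod 563)
9^256 ≡ 207^2 = 42849 ≡ 61 (mod 563)
9^512 ≡ 61^2 = 3721 ≡ 343 (mod 563)
562 = 512 + 32 + 16 + 2 in binary powers of 2.
So 9^562 ≡ 343 · 300 · 84 · 81 ≡ 1 (mod 563).
Since the result is 1, base 9 gives no evidence that 563 is composite.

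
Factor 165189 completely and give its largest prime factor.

165189 = 3 · 55063
55063 = 17 · 3239
3239 = 41 · 79
79 is prime.
So 165189 = 3 · 17 · 41 · 79; the largest prime factor is 79.

79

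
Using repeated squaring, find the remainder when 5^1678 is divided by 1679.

1618

5^1 ≡ 5 (mod 1679)
5^2 ≡ 5^2 = 25 ≡ 25 (mod 1679)
5^4 ≡ 25^2 = 625 ≡ 625 (mod 1679)
5^8 ≡ 625^2 = 390625 ≡ 1097 (mod 1679)
5^16 ≡ 1097^2 = 1203409 ≡ 1245 (mod 1679)
5^32 ≡ 1245^2 = 1550025 ≡ 308 (mod 1679)
5^64 ≡ 308^2 = 94864 ≡ 840 (mod 1679)
5^128 ≡ 840^2 = 705600 ≡ 420 (mod 1679)
5^256 ≡ 420^2 = 176400 ≡ 105 (mod 1679)
5^512 ≡ 105^2 = 11025 ≡ 951 (mod 1679)
5^1024 ≡ 951^2 = 904401 ≡ 1099 (mod 1679)
1678 = 1024 + 512 + 128 + 8 + 4 + 2 in binary powers of 2.
So 5^1678 ≡ 1099 · 951 · 420 · 1097 · 625 · 25 ≡ 1618 (mod 1679).
Since 1618 ≠ 1, base 5 is a Fermat witness: 1679 is composite.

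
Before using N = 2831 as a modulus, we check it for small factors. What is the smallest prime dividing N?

2831 is odd.
Digit sum 14, not divisible by 3.
Ends in 1: not divisible by 5.
7: 2831 = 7·404 + 3
11: 2831 = 11·257 + 4
13: 2831 = 13·217 + 10
17: 2831 = 17·166 + 9
19: 2831 = 19·149

19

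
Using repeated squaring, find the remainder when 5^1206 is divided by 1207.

5^1 ≡ 5 (mod 1207)
5^2 ≡ 5^2 = 25 ≡ 25 (mod 1207)
5^4 ≡ 25^2 = 625 ≡ 625 (mod 1207)
5^8 ≡ 625^2 = 390625 ≡ 764 (mod 1207)
5^16 ≡ 764^2 = 583696 ≡ 715 (mod 1207)
5^32 ≡ 715^2 = 511225 ≡ 664 (mod 1207)
5^64 ≡ 664^2 = 440896 ≡ 341 (mod 1207)
5^128 ≡ 341^2 = 116281 ≡ 409 (mod 1207)
5^256 ≡ 409^2 = 167281 ≡ 715 (mod 1207)
5^512 ≡ 715^2 = 511225 ≡ 664 (mod 1207)
5^1024 ≡ 664^2 = 440896 ≡ 341 (mod 1207)
1206 = 1024 + 128 + 32 + 16 + 4 + 2 in binary powers of 2.
So 5^1206 ≡ 341 · 409 · 664 · 715 · 625 · 25 ≡ 1141 (mod 1207).
Since 1141 ≠ 1, base 5 is a Fermat witness: 1207 is composite.

1141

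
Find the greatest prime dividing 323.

323 = 17 · 19
19 is prime.
So 323 = 17 · 19; the largest prime factor is 19.

19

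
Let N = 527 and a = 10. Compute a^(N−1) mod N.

10^1 ≡ 10 (mod 527)
10^2 ≡ 10^2 = 100 ≡ 100 (mod 527)
10^4 ≡ 100^2 = 10000 ≡ 514 (mod 527)
10^8 ≡ 514^2 = 264196 ≡ 169 (mod 527)
10^16 ≡ 169^2 = 28561 ≡ 103 (mod 527)
10^32 ≡ 103^2 = 10609 ≡ 69 (mod 527)
10^64 ≡ 69^2 = 4761 ≡ 18 (mod 527)
10^128 ≡ 18^2 = 324 ≡ 324 (mod 527)
10^256 ≡ 324^2 = 104976 ≡ 103 (mod 527)
10^512 ≡ 103^2 = 10609 ≡ 69 (mod 527)
526 = 512 + 8 + 4 + 2 in binary powers of 2.
So 10^526 ≡ 69 · 169 · 514 · 100 ≡ 382 (mod 527).
Since 382 ≠ 1, base 10 is a Fermat witness: 527 is composite.

382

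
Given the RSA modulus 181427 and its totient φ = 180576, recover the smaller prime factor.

φ(n) = (p−1)(q−1) = n − (p+q) + 1, so p + q = 181427 − 180576 + 1 = 852.
p and q are the roots of t² − 852t + 181427 = 0.
Discriminant: 852² − 4·181427 = 725904 − 725708 = 196; √196 = 14.
q = (852 − 14)/2 = 419, p = (852 + 14)/2 = 433.
Check: 419 · 433 = 181427.

419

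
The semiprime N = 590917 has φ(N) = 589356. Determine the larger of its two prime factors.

919

φ(n) = (p−1)(q−1) = n − (p+q) + 1, so p + q = 590917 − 589356 + 1 = 1562.
p and q are the roots of t² − 1562t + 590917 = 0.
Discriminant: 1562² − 4·590917 = 2439844 − 2363668 = 76176; √76176 = 276.
q = (1562 − 276)/2 = 643, p = (1562 + 276)/2 = 919.
Check: 643 · 919 = 590917.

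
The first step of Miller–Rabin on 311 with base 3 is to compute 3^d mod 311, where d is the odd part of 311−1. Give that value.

1

311 − 1 = 310 = 2^1 · 155, so d = 155.
3^1 ≡ 3 (mod 311)
3^2 ≡ 3^2 = 9 ≡ 9 (mod 311)
3^4 ≡ 9^2 = 81 ≡ 81 (mod 311)
3^8 ≡ 81^2 = 6561 ≡ 30 (mod 311)
3^16 ≡ 30^2 = 900 ≡ 278 (mod 311)
3^32 ≡ 278^2 = 77284 ≡ 156 (mod 311)
3^64 ≡ 156^2 = 24336 ≡ 78 (mod 311)
3^128 ≡ 78^2 = 6084 ≡ 175 (mod 311)
155 = 128 + 16 + 8 + 2 + 1 in binary powers of 2.
So 3^155 ≡ 175 · 278 · 30 · 9 · 3 ≡ 1 (mod 311).
Since 3^d ≡ 1 (mod 311), base 3 does not prove 311 composite.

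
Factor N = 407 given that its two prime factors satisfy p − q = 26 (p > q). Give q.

Since p = q + 26, we have 407 = q(q + 26), so q² + 26q − 407 = 0.
Discriminant: 26² + 4·407 = 676 + 1628 = 2304; √2304 = 48.
q = (−26 + 48)/2 = 11, and p = q + 26 = 37.
Check: 11 · 37 = 407.

11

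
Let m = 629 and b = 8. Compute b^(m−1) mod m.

322

8^1 ≡ 8 (mod 629)
8^2 ≡ 8^2 = 64 ≡ 64 (mod 629)
8^4 ≡ 64^2 = 4096 ≡ 322 (mod 629)
8^8 ≡ 322^2 = 103684 ≡ 528 (mod 629)
8^16 ≡ 528^2 = 278784 ≡ 137 (mod 629)
8^32 ≡ 137^2 = 18769 ≡ 528 (mod 629)
8^64 ≡ 528^2 = 278784 ≡ 137 (mod 629)
8^128 ≡ 137^2 = 18769 ≡ 528 (mod 629)
8^256 ≡ 528^2 = 278784 ≡ 137 (mod 629)
8^512 ≡ 137^2 = 18769 ≡ 528 (mod 629)
628 = 512 + 64 + 32 + 16 + 4 in binary powers of 2.
So 8^628 ≡ 528 · 137 · 528 · 137 · 322 ≡ 322 (mod 629).
Since 322 ≠ 1, base 8 is a Fermat witness: 629 is composite.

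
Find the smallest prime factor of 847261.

847261 is odd.
Digit sum 28, not divisible by 3.
Ends in 1: not divisible by 5.
7: 847261 = 7·121037 + 2
11: 847261 = 11·77023 + 8
13: 847261 = 13·65173 + 12
17: 847261 = 17·49838 + 15
19: 847261 = 19·44592 + 13
23: 847261 = 23·36837 + 10
29: 847261 = 29·29215 + 26
31: 847261 = 31·27331

31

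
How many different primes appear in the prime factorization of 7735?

4

7735 = 5 · 1547
1547 = 7 · 221
221 = 13 · 17
7735 = 5 · 7 · 13 · 17, which has 4 distinct prime factors.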